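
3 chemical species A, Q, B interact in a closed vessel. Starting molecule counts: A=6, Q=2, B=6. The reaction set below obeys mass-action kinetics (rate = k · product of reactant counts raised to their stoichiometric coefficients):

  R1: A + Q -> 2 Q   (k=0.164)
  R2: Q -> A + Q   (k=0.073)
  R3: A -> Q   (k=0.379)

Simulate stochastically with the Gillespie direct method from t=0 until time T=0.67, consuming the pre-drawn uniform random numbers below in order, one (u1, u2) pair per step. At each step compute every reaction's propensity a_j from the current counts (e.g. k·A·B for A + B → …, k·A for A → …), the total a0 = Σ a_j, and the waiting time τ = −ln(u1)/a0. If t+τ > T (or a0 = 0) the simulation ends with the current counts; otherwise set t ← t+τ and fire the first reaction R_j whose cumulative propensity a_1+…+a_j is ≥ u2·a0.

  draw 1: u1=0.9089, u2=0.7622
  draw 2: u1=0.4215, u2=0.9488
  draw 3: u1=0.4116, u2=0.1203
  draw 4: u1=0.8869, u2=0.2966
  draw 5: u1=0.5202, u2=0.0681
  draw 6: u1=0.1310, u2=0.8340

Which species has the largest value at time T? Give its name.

t=0.000: A=6 Q=2 B=6
Draw 1: a1=1.968, a2=0.146, a3=2.274, a0=4.388; τ=−ln(0.9089)/4.388=0.022 → t=0.022; u2·a0=0.7622·4.388=3.345; a1+a2=2.114 < 3.345 ≤ a1+…+a3=4.388 → R3 fires; A=5 Q=3 B=6
Draw 2: a1=2.460, a2=0.219, a3=1.895, a0=4.574; τ=−ln(0.4215)/4.574=0.189 → t=0.211; u2·a0=0.9488·4.574=4.340; a1+a2=2.679 < 4.340 ≤ a1+…+a3=4.574 → R3 fires; A=4 Q=4 B=6
Draw 3: a1=2.624, a2=0.292, a3=1.516, a0=4.432; τ=−ln(0.4116)/4.432=0.200 → t=0.411; u2·a0=0.1203·4.432=0.533 ≤ a1=2.624 → R1 fires; A=3 Q=5 B=6
Draw 4: a1=2.460, a2=0.365, a3=1.137, a0=3.962; τ=−ln(0.8869)/3.962=0.030 → t=0.441; u2·a0=0.2966·3.962=1.175 ≤ a1=2.460 → R1 fires; A=2 Q=6 B=6
Draw 5: a1=1.968, a2=0.438, a3=0.758, a0=3.164; τ=−ln(0.5202)/3.164=0.207 → t=0.648; u2·a0=0.0681·3.164=0.215 ≤ a1=1.968 → R1 fires; A=1 Q=7 B=6
Draw 6: a1=1.148, a2=0.511, a3=0.379, a0=2.038; τ=−ln(0.1310)/2.038=0.997 → t=1.645 > T=0.67: stop.
At T=0.67: A=1 Q=7 B=6; the largest is Q.

Dominant species at T: Q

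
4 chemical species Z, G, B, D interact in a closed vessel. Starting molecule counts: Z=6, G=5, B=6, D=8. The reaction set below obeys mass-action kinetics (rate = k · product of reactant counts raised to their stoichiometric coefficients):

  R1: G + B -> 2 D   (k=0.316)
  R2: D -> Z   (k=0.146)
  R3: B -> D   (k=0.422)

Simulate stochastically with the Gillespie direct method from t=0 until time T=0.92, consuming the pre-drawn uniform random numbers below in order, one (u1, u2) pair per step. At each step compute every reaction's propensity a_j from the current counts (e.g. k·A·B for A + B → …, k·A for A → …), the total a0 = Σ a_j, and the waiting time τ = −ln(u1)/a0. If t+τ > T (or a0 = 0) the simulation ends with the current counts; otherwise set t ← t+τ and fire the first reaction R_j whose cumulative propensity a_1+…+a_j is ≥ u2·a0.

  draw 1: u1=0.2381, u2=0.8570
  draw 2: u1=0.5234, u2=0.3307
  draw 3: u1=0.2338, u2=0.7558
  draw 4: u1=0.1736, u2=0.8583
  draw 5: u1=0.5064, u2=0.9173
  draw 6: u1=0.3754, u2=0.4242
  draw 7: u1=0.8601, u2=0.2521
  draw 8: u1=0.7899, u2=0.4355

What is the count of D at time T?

D at T = 16

t=0.000: Z=6 G=5 B=6 D=8
Draw 1: a1=9.480, a2=1.168, a3=2.532, a0=13.180; τ=−ln(0.2381)/13.180=0.109 → t=0.109; u2·a0=0.8570·13.180=11.295; a1+a2=10.648 < 11.295 ≤ a1+…+a3=13.180 → R3 fires; Z=6 G=5 B=5 D=9
Draw 2: a1=7.900, a2=1.314, a3=2.110, a0=11.324; τ=−ln(0.5234)/11.324=0.057 → t=0.166; u2·a0=0.3307·11.324=3.745 ≤ a1=7.900 → R1 fires; Z=6 G=4 B=4 D=11
Draw 3: a1=5.056, a2=1.606, a3=1.688, a0=8.350; τ=−ln(0.2338)/8.350=0.174 → t=0.340; u2·a0=0.7558·8.350=6.311; a1=5.056 < 6.311 ≤ a1+a2=6.662 → R2 fires; Z=7 G=4 B=4 D=10
Draw 4: a1=5.056, a2=1.460, a3=1.688, a0=8.204; τ=−ln(0.1736)/8.204=0.213 → t=0.554; u2·a0=0.8583·8.204=7.041; a1+a2=6.516 < 7.041 ≤ a1+…+a3=8.204 → R3 fires; Z=7 G=4 B=3 D=11
Draw 5: a1=3.792, a2=1.606, a3=1.266, a0=6.664; τ=−ln(0.5064)/6.664=0.102 → t=0.656; u2·a0=0.9173·6.664=6.113; a1+a2=5.398 < 6.113 ≤ a1+…+a3=6.664 → R3 fires; Z=7 G=4 B=2 D=12
Draw 6: a1=2.528, a2=1.752, a3=0.844, a0=5.124; τ=−ln(0.3754)/5.124=0.191 → t=0.847; u2·a0=0.4242·5.124=2.174 ≤ a1=2.528 → R1 fires; Z=7 G=3 B=1 D=14
Draw 7: a1=0.948, a2=2.044, a3=0.422, a0=3.414; τ=−ln(0.8601)/3.414=0.044 → t=0.891; u2·a0=0.2521·3.414=0.861 ≤ a1=0.948 → R1 fires; Z=7 G=2 B=0 D=16
Draw 8: a1=0.000, a2=2.336, a3=0.000, a0=2.336; τ=−ln(0.7899)/2.336=0.101 → t=0.992 > T=0.92: stop.
Read off D at T=0.92: 16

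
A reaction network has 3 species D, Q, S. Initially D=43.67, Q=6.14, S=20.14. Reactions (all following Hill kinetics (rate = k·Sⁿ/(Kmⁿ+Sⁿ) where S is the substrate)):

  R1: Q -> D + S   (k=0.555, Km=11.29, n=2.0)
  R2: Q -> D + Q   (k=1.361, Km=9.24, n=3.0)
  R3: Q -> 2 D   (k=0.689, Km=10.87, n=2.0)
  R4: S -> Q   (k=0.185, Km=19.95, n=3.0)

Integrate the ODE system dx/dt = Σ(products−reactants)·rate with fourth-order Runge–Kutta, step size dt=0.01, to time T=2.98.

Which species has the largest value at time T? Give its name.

RK4 with dt=0.01: 298 steps to T=2.98. Trajectory (selected grid times):
t=0.00: D=43.67 Q=6.14 S=20.14
t=0.33: D=43.92 Q=6.07 S=20.15
t=0.66: D=44.17 Q=6.01 S=20.16
t=0.99: D=44.41 Q=5.95 S=20.17
t=1.32: D=44.65 Q=5.89 S=20.18
t=1.66: D=44.89 Q=5.83 S=20.19
t=1.99: D=45.11 Q=5.77 S=20.19
t=2.32: D=45.34 Q=5.71 S=20.20
t=2.65: D=45.56 Q=5.66 S=20.21
t=2.98: D=45.77 Q=5.61 S=20.21
At T=2.98: D=45.77 Q=5.61 S=20.21; the largest is D.

Dominant species at T: D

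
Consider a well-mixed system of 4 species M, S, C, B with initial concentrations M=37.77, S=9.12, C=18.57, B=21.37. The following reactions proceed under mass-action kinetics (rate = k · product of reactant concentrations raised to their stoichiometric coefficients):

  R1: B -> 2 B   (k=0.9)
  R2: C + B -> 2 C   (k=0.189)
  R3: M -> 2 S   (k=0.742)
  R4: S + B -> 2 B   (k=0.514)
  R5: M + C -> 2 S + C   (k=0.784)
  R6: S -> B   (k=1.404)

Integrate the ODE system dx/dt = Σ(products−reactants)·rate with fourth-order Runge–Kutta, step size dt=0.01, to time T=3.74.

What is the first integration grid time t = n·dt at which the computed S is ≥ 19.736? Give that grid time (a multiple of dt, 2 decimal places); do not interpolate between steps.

Threshold first reached at t = 0.02

RK4 with dt=0.01: 374 steps to T=3.74. Trajectory (selected grid times):
t=0.00: M=37.77 S=9.12 C=18.57 B=21.37
t=0.01: M=32.31 S=18.27 C=19.35 B=22.55
t=0.02: M=27.47 S=25.00 C=20.24 B=24.84
t=0.42: M=0.00 S=1.02 C=132.65 B=0.29
t=0.83: M=0.00 S=0.57 C=133.39 B=0.04
t=1.25: M=0.00 S=0.31 C=133.67 B=0.02
t=1.66: M=0.00 S=0.18 C=133.82 B=0.01
t=2.08: M=0.00 S=0.10 C=133.90 B=0.01
t=2.49: M=0.00 S=0.05 C=133.95 B=0.00
t=2.91: M=0.00 S=0.03 C=133.98 B=0.00
t=3.32: M=0.00 S=0.02 C=133.99 B=0.00
t=3.74: M=0.00 S=0.01 C=134.00 B=0.00
S(0.01)=18.271 < 19.736 but S(0.02)=25.004 ≥ 19.736, so the first grid time is t=0.02.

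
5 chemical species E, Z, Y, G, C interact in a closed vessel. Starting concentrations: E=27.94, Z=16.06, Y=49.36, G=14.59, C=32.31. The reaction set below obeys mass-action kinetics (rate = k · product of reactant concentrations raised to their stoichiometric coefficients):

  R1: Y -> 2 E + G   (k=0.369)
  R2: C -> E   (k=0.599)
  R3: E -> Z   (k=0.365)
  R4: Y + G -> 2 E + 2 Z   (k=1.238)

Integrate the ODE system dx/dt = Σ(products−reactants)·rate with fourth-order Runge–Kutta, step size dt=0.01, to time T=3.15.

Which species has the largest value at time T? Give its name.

Dominant species at T: Z

RK4 with dt=0.01: 315 steps to T=3.15. Trajectory (selected grid times):
t=0.00: E=27.94 Z=16.06 Y=49.36 G=14.59 C=32.31
t=0.35: E=70.88 Z=60.83 Y=26.92 G=0.30 C=26.20
t=0.70: E=78.50 Z=76.56 Y=20.79 G=0.30 C=21.24
t=1.05: E=81.71 Z=91.56 Y=16.06 G=0.30 C=17.23
t=1.40: E=81.81 Z=105.69 Y=12.40 G=0.30 C=13.97
t=1.75: E=79.76 Z=118.86 Y=9.58 G=0.30 C=11.33
t=2.10: E=76.28 Z=131.02 Y=7.40 G=0.30 C=9.18
t=2.45: E=71.92 Z=142.17 Y=5.72 G=0.30 C=7.45
t=2.80: E=67.05 Z=152.35 Y=4.41 G=0.30 C=6.04
t=3.15: E=61.96 Z=161.60 Y=3.41 G=0.30 C=4.90
At T=3.15: E=61.96 Z=161.60 Y=3.41 G=0.30 C=4.90; the largest is Z.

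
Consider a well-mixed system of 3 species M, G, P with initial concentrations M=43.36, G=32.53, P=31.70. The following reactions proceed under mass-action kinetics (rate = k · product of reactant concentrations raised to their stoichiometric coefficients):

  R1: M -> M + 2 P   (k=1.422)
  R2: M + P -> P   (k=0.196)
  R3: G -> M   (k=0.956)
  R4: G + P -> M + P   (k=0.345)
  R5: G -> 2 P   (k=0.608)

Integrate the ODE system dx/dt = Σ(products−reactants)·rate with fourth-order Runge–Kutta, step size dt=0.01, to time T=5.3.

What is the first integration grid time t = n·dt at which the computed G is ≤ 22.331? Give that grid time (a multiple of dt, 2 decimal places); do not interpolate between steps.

RK4 with dt=0.01: 530 steps to T=5.3. Trajectory (selected grid times):
t=0.00: M=43.36 G=32.53 P=31.70
t=0.02: M=44.71 G=25.05 P=34.91
t=0.03: M=44.69 G=21.81 P=36.47
t=0.59: M=0.24 G=0.00 P=58.04
t=1.18: M=0.00 G=0.00 P=58.10
t=1.77: M=0.00 G=0.00 P=58.10
t=2.36: M=0.00 G=0.00 P=58.10
t=2.94: M=0.00 G=0.00 P=58.10
t=3.53: M=0.00 G=0.00 P=58.10
t=4.12: M=0.00 G=0.00 P=58.10
t=4.71: M=0.00 G=0.00 P=58.10
t=5.30: M=0.00 G=0.00 P=58.10
G(0.02)=25.053 > 22.331 but G(0.03)=21.807 ≤ 22.331, so the first grid time is t=0.03.

Threshold first reached at t = 0.03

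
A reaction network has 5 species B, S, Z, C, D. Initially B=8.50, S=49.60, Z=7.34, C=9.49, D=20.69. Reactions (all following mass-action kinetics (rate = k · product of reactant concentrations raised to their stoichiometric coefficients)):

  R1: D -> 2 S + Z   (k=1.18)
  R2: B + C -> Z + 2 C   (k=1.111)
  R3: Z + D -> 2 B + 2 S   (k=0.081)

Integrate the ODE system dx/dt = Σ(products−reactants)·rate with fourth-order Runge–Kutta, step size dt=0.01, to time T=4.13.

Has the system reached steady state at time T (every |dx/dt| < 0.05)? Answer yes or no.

RK4 with dt=0.01: 413 steps to T=4.13. Trajectory (selected grid times):
t=0.00: B=8.50 S=49.60 Z=7.34 C=9.49 D=20.69
t=0.46: B=0.75 S=80.33 Z=30.45 C=34.82 D=5.32
t=0.92: B=0.12 S=89.22 Z=35.53 C=41.61 D=0.88
t=1.38: B=0.02 S=90.71 Z=36.38 C=42.78 D=0.13
t=1.84: B=0.00 S=90.94 Z=36.51 C=42.95 D=0.02
t=2.29: B=0.00 S=90.97 Z=36.53 C=42.98 D=0.00
t=2.75: B=0.00 S=90.98 Z=36.53 C=42.98 D=0.00
t=3.21: B=0.00 S=90.98 Z=36.53 C=42.98 D=0.00
t=3.67: B=0.00 S=90.98 Z=36.53 C=42.98 D=0.00
t=4.13: B=0.00 S=90.98 Z=36.53 C=42.98 D=0.00
Rates at T: R1=0.0000, R2=0.0000, R3=0.0000
dx/dt at T (Σ net stoichiometry × rate): B=-0.0000, S=+0.0000, Z=+0.0000, C=+0.0000, D=-0.0000
Largest |dx/dt| is |+0.0000| (S) < 0.05 → steady.

Steady state at T: yes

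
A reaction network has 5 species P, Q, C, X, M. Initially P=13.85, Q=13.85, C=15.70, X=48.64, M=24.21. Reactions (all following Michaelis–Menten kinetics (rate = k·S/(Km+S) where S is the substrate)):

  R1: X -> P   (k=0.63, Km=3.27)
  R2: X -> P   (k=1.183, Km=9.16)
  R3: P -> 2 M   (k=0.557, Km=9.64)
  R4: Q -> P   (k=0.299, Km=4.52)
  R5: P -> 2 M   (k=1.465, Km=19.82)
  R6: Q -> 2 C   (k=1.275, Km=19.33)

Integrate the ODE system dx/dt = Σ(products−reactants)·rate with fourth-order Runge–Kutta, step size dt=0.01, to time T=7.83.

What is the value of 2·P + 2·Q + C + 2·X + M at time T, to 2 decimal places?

Check how each reaction changes W = 2·P + 2·Q + C + 2·X + M (weight of products minus weight of reactants):
R1: X -> P: (2·1) − (2·1) = 2 − 2 = 0
R2: X -> P: (2·1) − (2·1) = 2 − 2 = 0
R3: P -> 2 M: (1·2) − (2·1) = 2 − 2 = 0
R4: Q -> P: (2·1) − (2·1) = 2 − 2 = 0
R5: P -> 2 M: (1·2) − (2·1) = 2 − 2 = 0
R6: Q -> 2 C: (1·2) − (2·1) = 2 − 2 = 0
Every reaction leaves W unchanged, so W is conserved and no simulation is needed: W(T) = W(0) = 2·13.85 + 2·13.85 + 15.70 + 2·48.64 + 24.21 = 192.59

Value at T = 192.59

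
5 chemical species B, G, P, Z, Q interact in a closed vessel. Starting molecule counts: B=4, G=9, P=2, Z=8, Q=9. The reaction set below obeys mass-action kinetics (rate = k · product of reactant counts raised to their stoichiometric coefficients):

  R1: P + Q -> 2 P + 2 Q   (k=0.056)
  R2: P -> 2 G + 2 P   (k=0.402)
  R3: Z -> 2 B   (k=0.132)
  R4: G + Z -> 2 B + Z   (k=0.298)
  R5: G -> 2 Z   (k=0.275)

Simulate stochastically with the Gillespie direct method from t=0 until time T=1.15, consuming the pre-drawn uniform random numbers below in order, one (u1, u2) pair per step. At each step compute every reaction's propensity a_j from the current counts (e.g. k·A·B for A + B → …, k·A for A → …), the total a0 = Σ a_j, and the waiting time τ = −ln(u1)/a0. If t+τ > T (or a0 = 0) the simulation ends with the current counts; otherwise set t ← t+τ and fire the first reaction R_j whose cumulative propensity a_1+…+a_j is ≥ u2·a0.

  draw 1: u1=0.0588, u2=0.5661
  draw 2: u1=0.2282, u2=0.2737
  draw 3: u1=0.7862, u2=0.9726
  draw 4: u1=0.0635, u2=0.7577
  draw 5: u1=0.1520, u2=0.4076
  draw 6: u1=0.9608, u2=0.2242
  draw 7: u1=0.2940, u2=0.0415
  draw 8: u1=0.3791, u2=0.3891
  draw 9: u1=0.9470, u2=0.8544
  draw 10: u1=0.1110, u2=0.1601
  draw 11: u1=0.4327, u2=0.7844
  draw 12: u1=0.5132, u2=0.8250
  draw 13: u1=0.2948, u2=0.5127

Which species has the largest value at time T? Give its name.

t=0.000: B=4 G=9 P=2 Z=8 Q=9
Draw 1: a1=1.008, a2=0.804, a3=1.056, a4=21.456, a5=2.475, a0=26.799; τ=−ln(0.0588)/26.799=0.106 → t=0.106; u2·a0=0.5661·26.799=15.171; a1+…+a3=2.868 < 15.171 ≤ a1+…+a4=24.324 → R4 fires; B=6 G=8 P=2 Z=8 Q=9
Draw 2: a1=1.008, a2=0.804, a3=1.056, a4=19.072, a5=2.200, a0=24.140; τ=−ln(0.2282)/24.140=0.061 → t=0.167; u2·a0=0.2737·24.140=6.607; a1+…+a3=2.868 < 6.607 ≤ a1+…+a4=21.940 → R4 fires; B=8 G=7 P=2 Z=8 Q=9
Draw 3: a1=1.008, a2=0.804, a3=1.056, a4=16.688, a5=1.925, a0=21.481; τ=−ln(0.7862)/21.481=0.011 → t=0.178; u2·a0=0.9726·21.481=20.892; a1+…+a4=19.556 < 20.892 ≤ a1+…+a5=21.481 → R5 fires; B=8 G=6 P=2 Z=10 Q=9
Draw 4: a1=1.008, a2=0.804, a3=1.320, a4=17.880, a5=1.650, a0=22.662; τ=−ln(0.0635)/22.662=0.122 → t=0.300; u2·a0=0.7577·22.662=17.171; a1+…+a3=3.132 < 17.171 ≤ a1+…+a4=21.012 → R4 fires; B=10 G=5 P=2 Z=10 Q=9
Draw 5: a1=1.008, a2=0.804, a3=1.320, a4=14.900, a5=1.375, a0=19.407; τ=−ln(0.1520)/19.407=0.097 → t=0.397; u2·a0=0.4076·19.407=7.910; a1+…+a3=3.132 < 7.910 ≤ a1+…+a4=18.032 → R4 fires; B=12 G=4 P=2 Z=10 Q=9
Draw 6: a1=1.008, a2=0.804, a3=1.320, a4=11.920, a5=1.100, a0=16.152; τ=−ln(0.9608)/16.152=0.002 → t=0.399; u2·a0=0.2242·16.152=3.621; a1+…+a3=3.132 < 3.621 ≤ a1+…+a4=15.052 → R4 fires; B=14 G=3 P=2 Z=10 Q=9
Draw 7: a1=1.008, a2=0.804, a3=1.320, a4=8.940, a5=0.825, a0=12.897; τ=−ln(0.2940)/12.897=0.095 → t=0.494; u2·a0=0.0415·12.897=0.535 ≤ a1=1.008 → R1 fires; B=14 G=3 P=3 Z=10 Q=10
Draw 8: a1=1.680, a2=1.206, a3=1.320, a4=8.940, a5=0.825, a0=13.971; τ=−ln(0.3791)/13.971=0.069 → t=0.564; u2·a0=0.3891·13.971=5.436; a1+…+a3=4.206 < 5.436 ≤ a1+…+a4=13.146 → R4 fires; B=16 G=2 P=3 Z=10 Q=10
Draw 9: a1=1.680, a2=1.206, a3=1.320, a4=5.960, a5=0.550, a0=10.716; τ=−ln(0.9470)/10.716=0.005 → t=0.569; u2·a0=0.8544·10.716=9.156; a1+…+a3=4.206 < 9.156 ≤ a1+…+a4=10.166 → R4 fires; B=18 G=1 P=3 Z=10 Q=10
Draw 10: a1=1.680, a2=1.206, a3=1.320, a4=2.980, a5=0.275, a0=7.461; τ=−ln(0.1110)/7.461=0.295 → t=0.863; u2·a0=0.1601·7.461=1.195 ≤ a1=1.680 → R1 fires; B=18 G=1 P=4 Z=10 Q=11
Draw 11: a1=2.464, a2=1.608, a3=1.320, a4=2.980, a5=0.275, a0=8.647; τ=−ln(0.4327)/8.647=0.097 → t=0.960; u2·a0=0.7844·8.647=6.783; a1+…+a3=5.392 < 6.783 ≤ a1+…+a4=8.372 → R4 fires; B=20 G=0 P=4 Z=10 Q=11
Draw 12: a1=2.464, a2=1.608, a3=1.320, a4=0.000, a5=0.000, a0=5.392; τ=−ln(0.5132)/5.392=0.124 → t=1.084; u2·a0=0.8250·5.392=4.448; a1+a2=4.072 < 4.448 ≤ a1+…+a3=5.392 → R3 fires; B=22 G=0 P=4 Z=9 Q=11
Draw 13: a1=2.464, a2=1.608, a3=1.188, a4=0.000, a5=0.000, a0=5.260; τ=−ln(0.2948)/5.260=0.232 → t=1.316 > T=1.15: stop.
At T=1.15: B=22 G=0 P=4 Z=9 Q=11; the largest is B.

Dominant species at T: B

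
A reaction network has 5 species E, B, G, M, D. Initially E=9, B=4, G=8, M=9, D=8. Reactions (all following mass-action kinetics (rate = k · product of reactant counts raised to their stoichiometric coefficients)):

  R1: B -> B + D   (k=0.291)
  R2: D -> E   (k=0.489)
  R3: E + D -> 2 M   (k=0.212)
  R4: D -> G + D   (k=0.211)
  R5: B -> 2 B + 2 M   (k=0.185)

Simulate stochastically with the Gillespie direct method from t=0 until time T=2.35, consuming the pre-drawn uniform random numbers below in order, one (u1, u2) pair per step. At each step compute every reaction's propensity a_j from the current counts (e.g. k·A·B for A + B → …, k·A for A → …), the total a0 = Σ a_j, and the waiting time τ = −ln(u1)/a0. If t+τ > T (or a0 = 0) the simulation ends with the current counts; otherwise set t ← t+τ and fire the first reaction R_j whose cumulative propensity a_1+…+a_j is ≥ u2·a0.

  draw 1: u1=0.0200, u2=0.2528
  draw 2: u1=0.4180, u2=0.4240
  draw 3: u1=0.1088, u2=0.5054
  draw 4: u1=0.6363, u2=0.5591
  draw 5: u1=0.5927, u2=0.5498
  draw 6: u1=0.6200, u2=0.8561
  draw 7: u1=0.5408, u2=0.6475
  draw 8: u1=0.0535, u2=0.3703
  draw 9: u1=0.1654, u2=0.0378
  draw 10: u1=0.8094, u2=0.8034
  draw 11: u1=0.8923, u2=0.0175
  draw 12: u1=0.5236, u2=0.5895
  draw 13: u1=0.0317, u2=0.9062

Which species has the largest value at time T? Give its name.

t=0.000: E=9 B=4 G=8 M=9 D=8
Draw 1: a1=1.164, a2=3.912, a3=15.264, a4=1.688, a5=0.740, a0=22.768; τ=−ln(0.0200)/22.768=0.172 → t=0.172; u2·a0=0.2528·22.768=5.756; a1+a2=5.076 < 5.756 ≤ a1+…+a3=20.340 → R3 fires; E=8 B=4 G=8 M=11 D=7
Draw 2: a1=1.164, a2=3.423, a3=11.872, a4=1.477, a5=0.740, a0=18.676; τ=−ln(0.4180)/18.676=0.047 → t=0.219; u2·a0=0.4240·18.676=7.919; a1+a2=4.587 < 7.919 ≤ a1+…+a3=16.459 → R3 fires; E=7 B=4 G=8 M=13 D=6
Draw 3: a1=1.164, a2=2.934, a3=8.904, a4=1.266, a5=0.740, a0=15.008; τ=−ln(0.1088)/15.008=0.148 → t=0.366; u2·a0=0.5054·15.008=7.585; a1+a2=4.098 < 7.585 ≤ a1+…+a3=13.002 → R3 fires; E=6 B=4 G=8 M=15 D=5
Draw 4: a1=1.164, a2=2.445, a3=6.360, a4=1.055, a5=0.740, a0=11.764; τ=−ln(0.6363)/11.764=0.038 → t=0.405; u2·a0=0.5591·11.764=6.577; a1+a2=3.609 < 6.577 ≤ a1+…+a3=9.969 → R3 fires; E=5 B=4 G=8 M=17 D=4
Draw 5: a1=1.164, a2=1.956, a3=4.240, a4=0.844, a5=0.740, a0=8.944; τ=−ln(0.5927)/8.944=0.058 → t=0.463; u2·a0=0.5498·8.944=4.917; a1+a2=3.120 < 4.917 ≤ a1+…+a3=7.360 → R3 fires; E=4 B=4 G=8 M=19 D=3
Draw 6: a1=1.164, a2=1.467, a3=2.544, a4=0.633, a5=0.740, a0=6.548; τ=−ln(0.6200)/6.548=0.073 → t=0.536; u2·a0=0.8561·6.548=5.606; a1+…+a3=5.175 < 5.606 ≤ a1+…+a4=5.808 → R4 fires; E=4 B=4 G=9 M=19 D=3
Draw 7: a1=1.164, a2=1.467, a3=2.544, a4=0.633, a5=0.740, a0=6.548; τ=−ln(0.5408)/6.548=0.094 → t=0.630; u2·a0=0.6475·6.548=4.240; a1+a2=2.631 < 4.240 ≤ a1+…+a3=5.175 → R3 fires; E=3 B=4 G=9 M=21 D=2
Draw 8: a1=1.164, a2=0.978, a3=1.272, a4=0.422, a5=0.740, a0=4.576; τ=−ln(0.0535)/4.576=0.640 → t=1.270; u2·a0=0.3703·4.576=1.694; a1=1.164 < 1.694 ≤ a1+a2=2.142 → R2 fires; E=4 B=4 G=9 M=21 D=1
Draw 9: a1=1.164, a2=0.489, a3=0.848, a4=0.211, a5=0.740, a0=3.452; τ=−ln(0.1654)/3.452=0.521 → t=1.791; u2·a0=0.0378·3.452=0.130 ≤ a1=1.164 → R1 fires; E=4 B=4 G=9 M=21 D=2
Draw 10: a1=1.164, a2=0.978, a3=1.696, a4=0.422, a5=0.740, a0=5.000; τ=−ln(0.8094)/5.000=0.042 → t=1.834; u2·a0=0.8034·5.000=4.017; a1+…+a3=3.838 < 4.017 ≤ a1+…+a4=4.260 → R4 fires; E=4 B=4 G=10 M=21 D=2
Draw 11: a1=1.164, a2=0.978, a3=1.696, a4=0.422, a5=0.740, a0=5.000; τ=−ln(0.8923)/5.000=0.023 → t=1.856; u2·a0=0.0175·5.000=0.088 ≤ a1=1.164 → R1 fires; E=4 B=4 G=10 M=21 D=3
Draw 12: a1=1.164, a2=1.467, a3=2.544, a4=0.633, a5=0.740, a0=6.548; τ=−ln(0.5236)/6.548=0.099 → t=1.955; u2·a0=0.5895·6.548=3.860; a1+a2=2.631 < 3.860 ≤ a1+…+a3=5.175 → R3 fires; E=3 B=4 G=10 M=23 D=2
Draw 13: a1=1.164, a2=0.978, a3=1.272, a4=0.422, a5=0.740, a0=4.576; τ=−ln(0.0317)/4.576=0.754 → t=2.709 > T=2.35: stop.
At T=2.35: E=3 B=4 G=10 M=23 D=2; the largest is M.

Dominant species at T: M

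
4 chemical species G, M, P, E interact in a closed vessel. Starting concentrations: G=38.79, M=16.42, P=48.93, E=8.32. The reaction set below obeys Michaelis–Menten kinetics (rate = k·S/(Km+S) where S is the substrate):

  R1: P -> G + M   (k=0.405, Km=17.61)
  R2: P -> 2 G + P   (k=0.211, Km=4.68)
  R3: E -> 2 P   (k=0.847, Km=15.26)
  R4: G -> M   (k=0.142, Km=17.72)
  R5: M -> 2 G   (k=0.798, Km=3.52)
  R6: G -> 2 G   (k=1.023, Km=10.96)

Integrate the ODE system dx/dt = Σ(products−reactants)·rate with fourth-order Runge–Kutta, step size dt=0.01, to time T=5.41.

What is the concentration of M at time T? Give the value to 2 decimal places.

RK4 with dt=0.01: 541 steps to T=5.41. Trajectory (selected grid times):
t=0.00: G=38.79 M=16.42 P=48.93 E=8.32
t=0.60: G=40.41 M=16.26 P=49.11 E=8.14
t=1.20: G=42.03 M=16.11 P=49.28 E=7.97
t=1.80: G=43.66 M=15.96 P=49.45 E=7.79
t=2.40: G=45.28 M=15.80 P=49.61 E=7.62
t=3.01: G=46.94 M=15.65 P=49.77 E=7.45
t=3.61: G=48.57 M=15.50 P=49.92 E=7.29
t=4.21: G=50.20 M=15.35 P=50.07 E=7.12
t=4.81: G=51.83 M=15.21 P=50.21 E=6.96
t=5.41: G=53.46 M=15.06 P=50.34 E=6.81
Read off M at T=5.41: 15.06

M at T = 15.06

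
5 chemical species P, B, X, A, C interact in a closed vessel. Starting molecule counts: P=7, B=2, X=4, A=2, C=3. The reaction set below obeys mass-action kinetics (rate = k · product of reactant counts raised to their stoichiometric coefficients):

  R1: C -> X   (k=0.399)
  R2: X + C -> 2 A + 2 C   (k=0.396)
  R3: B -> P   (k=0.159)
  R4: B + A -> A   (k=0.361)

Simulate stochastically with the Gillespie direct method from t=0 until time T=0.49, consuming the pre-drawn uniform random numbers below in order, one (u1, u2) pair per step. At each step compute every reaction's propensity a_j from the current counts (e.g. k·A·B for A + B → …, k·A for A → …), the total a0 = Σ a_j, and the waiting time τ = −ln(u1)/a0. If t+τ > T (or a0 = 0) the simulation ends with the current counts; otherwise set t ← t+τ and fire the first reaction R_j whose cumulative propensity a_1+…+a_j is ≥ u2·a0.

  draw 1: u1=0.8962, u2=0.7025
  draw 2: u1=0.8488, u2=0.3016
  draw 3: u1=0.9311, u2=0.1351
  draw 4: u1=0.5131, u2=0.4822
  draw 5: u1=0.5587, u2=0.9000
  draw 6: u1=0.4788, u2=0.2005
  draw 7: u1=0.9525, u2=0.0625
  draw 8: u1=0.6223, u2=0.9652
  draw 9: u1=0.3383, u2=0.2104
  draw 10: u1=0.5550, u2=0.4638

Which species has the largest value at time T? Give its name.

Dominant species at T: A

t=0.000: P=7 B=2 X=4 A=2 C=3
Draw 1: a1=1.197, a2=4.752, a3=0.318, a4=1.444, a0=7.711; τ=−ln(0.8962)/7.711=0.014 → t=0.014; u2·a0=0.7025·7.711=5.417; a1=1.197 < 5.417 ≤ a1+a2=5.949 → R2 fires; P=7 B=2 X=3 A=4 C=4
Draw 2: a1=1.596, a2=4.752, a3=0.318, a4=2.888, a0=9.554; τ=−ln(0.8488)/9.554=0.017 → t=0.031; u2·a0=0.3016·9.554=2.881; a1=1.596 < 2.881 ≤ a1+a2=6.348 → R2 fires; P=7 B=2 X=2 A=6 C=5
Draw 3: a1=1.995, a2=3.960, a3=0.318, a4=4.332, a0=10.605; τ=−ln(0.9311)/10.605=0.007 → t=0.038; u2·a0=0.1351·10.605=1.433 ≤ a1=1.995 → R1 fires; P=7 B=2 X=3 A=6 C=4
Draw 4: a1=1.596, a2=4.752, a3=0.318, a4=4.332, a0=10.998; τ=−ln(0.5131)/10.998=0.061 → t=0.099; u2·a0=0.4822·10.998=5.303; a1=1.596 < 5.303 ≤ a1+a2=6.348 → R2 fires; P=7 B=2 X=2 A=8 C=5
Draw 5: a1=1.995, a2=3.960, a3=0.318, a4=5.776, a0=12.049; τ=−ln(0.5587)/12.049=0.048 → t=0.147; u2·a0=0.9000·12.049=10.844; a1+…+a3=6.273 < 10.844 ≤ a1+…+a4=12.049 → R4 fires; P=7 B=1 X=2 A=8 C=5
Draw 6: a1=1.995, a2=3.960, a3=0.159, a4=2.888, a0=9.002; τ=−ln(0.4788)/9.002=0.082 → t=0.229; u2·a0=0.2005·9.002=1.805 ≤ a1=1.995 → R1 fires; P=7 B=1 X=3 A=8 C=4
Draw 7: a1=1.596, a2=4.752, a3=0.159, a4=2.888, a0=9.395; τ=−ln(0.9525)/9.395=0.005 → t=0.234; u2·a0=0.0625·9.395=0.587 ≤ a1=1.596 → R1 fires; P=7 B=1 X=4 A=8 C=3
Draw 8: a1=1.197, a2=4.752, a3=0.159, a4=2.888, a0=8.996; τ=−ln(0.6223)/8.996=0.053 → t=0.287; u2·a0=0.9652·8.996=8.683; a1+…+a3=6.108 < 8.683 ≤ a1+…+a4=8.996 → R4 fires; P=7 B=0 X=4 A=8 C=3
Draw 9: a1=1.197, a2=4.752, a3=0.000, a4=0.000, a0=5.949; τ=−ln(0.3383)/5.949=0.182 → t=0.469; u2·a0=0.2104·5.949=1.252; a1=1.197 < 1.252 ≤ a1+a2=5.949 → R2 fires; P=7 B=0 X=3 A=10 C=4
Draw 10: a1=1.596, a2=4.752, a3=0.000, a4=0.000, a0=6.348; τ=−ln(0.5550)/6.348=0.093 → t=0.562 > T=0.49: stop.
At T=0.49: P=7 B=0 X=3 A=10 C=4; the largest is A.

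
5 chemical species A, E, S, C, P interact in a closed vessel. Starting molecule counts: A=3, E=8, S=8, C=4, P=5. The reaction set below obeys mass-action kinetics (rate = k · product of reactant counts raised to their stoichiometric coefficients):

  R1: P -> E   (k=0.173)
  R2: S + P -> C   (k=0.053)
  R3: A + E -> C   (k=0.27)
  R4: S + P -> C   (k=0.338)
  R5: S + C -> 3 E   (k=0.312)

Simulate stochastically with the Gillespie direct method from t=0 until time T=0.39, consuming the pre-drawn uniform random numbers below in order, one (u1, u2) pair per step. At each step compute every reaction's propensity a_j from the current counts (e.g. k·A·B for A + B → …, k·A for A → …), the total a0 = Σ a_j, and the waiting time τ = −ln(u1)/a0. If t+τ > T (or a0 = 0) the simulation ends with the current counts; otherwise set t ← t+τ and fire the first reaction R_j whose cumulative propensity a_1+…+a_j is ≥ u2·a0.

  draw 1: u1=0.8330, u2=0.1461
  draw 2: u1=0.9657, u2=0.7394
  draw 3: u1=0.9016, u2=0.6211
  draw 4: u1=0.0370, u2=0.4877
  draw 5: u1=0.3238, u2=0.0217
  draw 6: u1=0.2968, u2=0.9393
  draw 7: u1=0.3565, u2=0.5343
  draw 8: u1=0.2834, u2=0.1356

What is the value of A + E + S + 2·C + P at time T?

Value at T = 32

Check how each reaction changes W = A + E + S + 2·C + P (weight of products minus weight of reactants):
R1: P -> E: (1·1) − (1·1) = 1 − 1 = 0
R2: S + P -> C: (2·1) − (1·1 + 1·1) = 2 − 2 = 0
R3: A + E -> C: (2·1) − (1·1 + 1·1) = 2 − 2 = 0
R4: S + P -> C: (2·1) − (1·1 + 1·1) = 2 − 2 = 0
R5: S + C -> 3 E: (1·3) − (1·1 + 2·1) = 3 − 3 = 0
Every reaction leaves W unchanged, so W is conserved and no simulation is needed: W(T) = W(0) = 3 + 8 + 8 + 2·4 + 5 = 32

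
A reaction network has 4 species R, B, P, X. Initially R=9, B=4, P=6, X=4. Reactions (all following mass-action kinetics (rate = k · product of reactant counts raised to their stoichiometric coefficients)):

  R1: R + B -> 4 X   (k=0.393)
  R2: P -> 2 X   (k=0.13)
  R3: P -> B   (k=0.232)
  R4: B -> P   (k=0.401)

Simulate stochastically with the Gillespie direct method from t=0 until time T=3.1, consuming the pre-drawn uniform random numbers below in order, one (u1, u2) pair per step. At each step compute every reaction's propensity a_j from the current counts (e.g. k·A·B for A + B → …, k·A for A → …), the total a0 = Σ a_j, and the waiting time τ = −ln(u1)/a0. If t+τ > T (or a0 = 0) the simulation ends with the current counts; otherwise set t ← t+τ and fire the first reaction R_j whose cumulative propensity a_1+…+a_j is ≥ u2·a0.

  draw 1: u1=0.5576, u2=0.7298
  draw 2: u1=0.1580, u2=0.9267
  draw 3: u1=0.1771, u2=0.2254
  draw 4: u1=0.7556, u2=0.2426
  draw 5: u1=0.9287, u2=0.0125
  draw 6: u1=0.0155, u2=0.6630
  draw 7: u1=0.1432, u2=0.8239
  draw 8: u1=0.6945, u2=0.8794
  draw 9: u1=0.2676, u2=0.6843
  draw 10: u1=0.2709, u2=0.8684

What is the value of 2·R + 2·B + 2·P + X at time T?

Check how each reaction changes W = 2·R + 2·B + 2·P + X (weight of products minus weight of reactants):
R1: R + B -> 4 X: (1·4) − (2·1 + 2·1) = 4 − 4 = 0
R2: P -> 2 X: (1·2) − (2·1) = 2 − 2 = 0
R3: P -> B: (2·1) − (2·1) = 2 − 2 = 0
R4: B -> P: (2·1) − (2·1) = 2 − 2 = 0
Every reaction leaves W unchanged, so W is conserved and no simulation is needed: W(T) = W(0) = 2·9 + 2·4 + 2·6 + 4 = 42

Value at T = 42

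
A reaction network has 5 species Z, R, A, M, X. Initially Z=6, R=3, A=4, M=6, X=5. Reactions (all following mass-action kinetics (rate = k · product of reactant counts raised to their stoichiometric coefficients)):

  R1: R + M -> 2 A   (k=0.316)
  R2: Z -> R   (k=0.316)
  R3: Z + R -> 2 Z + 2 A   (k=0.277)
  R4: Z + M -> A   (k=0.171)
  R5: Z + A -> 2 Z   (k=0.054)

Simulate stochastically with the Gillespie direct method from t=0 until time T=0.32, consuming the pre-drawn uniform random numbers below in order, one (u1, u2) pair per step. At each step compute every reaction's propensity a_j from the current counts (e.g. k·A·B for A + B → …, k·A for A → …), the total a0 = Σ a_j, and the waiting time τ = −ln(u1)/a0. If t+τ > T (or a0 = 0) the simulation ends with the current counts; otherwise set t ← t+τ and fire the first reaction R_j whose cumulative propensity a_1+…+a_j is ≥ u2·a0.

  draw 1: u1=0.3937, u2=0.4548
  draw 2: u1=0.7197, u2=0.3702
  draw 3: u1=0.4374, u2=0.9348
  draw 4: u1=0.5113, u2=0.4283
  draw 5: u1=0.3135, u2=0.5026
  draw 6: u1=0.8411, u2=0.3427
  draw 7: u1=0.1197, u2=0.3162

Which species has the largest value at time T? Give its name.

Dominant species at T: A

t=0.000: Z=6 R=3 A=4 M=6 X=5
Draw 1: a1=5.688, a2=1.896, a3=4.986, a4=6.156, a5=1.296, a0=20.022; τ=−ln(0.3937)/20.022=0.047 → t=0.047; u2·a0=0.4548·20.022=9.106; a1+a2=7.584 < 9.106 ≤ a1+…+a3=12.570 → R3 fires; Z=7 R=2 A=6 M=6 X=5
Draw 2: a1=3.792, a2=2.212, a3=3.878, a4=7.182, a5=2.268, a0=19.332; τ=−ln(0.7197)/19.332=0.017 → t=0.064; u2·a0=0.3702·19.332=7.157; a1+a2=6.004 < 7.157 ≤ a1+…+a3=9.882 → R3 fires; Z=8 R=1 A=8 M=6 X=5
Draw 3: a1=1.896, a2=2.528, a3=2.216, a4=8.208, a5=3.456, a0=18.304; τ=−ln(0.4374)/18.304=0.045 → t=0.109; u2·a0=0.9348·18.304=17.111; a1+…+a4=14.848 < 17.111 ≤ a1+…+a5=18.304 → R5 fires; Z=9 R=1 A=7 M=6 X=5
Draw 4: a1=1.896, a2=2.844, a3=2.493, a4=9.234, a5=3.402, a0=19.869; τ=−ln(0.5113)/19.869=0.034 → t=0.143; u2·a0=0.4283·19.869=8.510; a1+…+a3=7.233 < 8.510 ≤ a1+…+a4=16.467 → R4 fires; Z=8 R=1 A=8 M=5 X=5
Draw 5: a1=1.580, a2=2.528, a3=2.216, a4=6.840, a5=3.456, a0=16.620; τ=−ln(0.3135)/16.620=0.070 → t=0.212; u2·a0=0.5026·16.620=8.353; a1+…+a3=6.324 < 8.353 ≤ a1+…+a4=13.164 → R4 fires; Z=7 R=1 A=9 M=4 X=5
Draw 6: a1=1.264, a2=2.212, a3=1.939, a4=4.788, a5=3.402, a0=13.605; τ=−ln(0.8411)/13.605=0.013 → t=0.225; u2·a0=0.3427·13.605=4.662; a1+a2=3.476 < 4.662 ≤ a1+…+a3=5.415 → R3 fires; Z=8 R=0 A=11 M=4 X=5
Draw 7: a1=0.000, a2=2.528, a3=0.000, a4=5.472, a5=4.752, a0=12.752; τ=−ln(0.1197)/12.752=0.166 → t=0.391 > T=0.32: stop.
At T=0.32: Z=8 R=0 A=11 M=4 X=5; the largest is A.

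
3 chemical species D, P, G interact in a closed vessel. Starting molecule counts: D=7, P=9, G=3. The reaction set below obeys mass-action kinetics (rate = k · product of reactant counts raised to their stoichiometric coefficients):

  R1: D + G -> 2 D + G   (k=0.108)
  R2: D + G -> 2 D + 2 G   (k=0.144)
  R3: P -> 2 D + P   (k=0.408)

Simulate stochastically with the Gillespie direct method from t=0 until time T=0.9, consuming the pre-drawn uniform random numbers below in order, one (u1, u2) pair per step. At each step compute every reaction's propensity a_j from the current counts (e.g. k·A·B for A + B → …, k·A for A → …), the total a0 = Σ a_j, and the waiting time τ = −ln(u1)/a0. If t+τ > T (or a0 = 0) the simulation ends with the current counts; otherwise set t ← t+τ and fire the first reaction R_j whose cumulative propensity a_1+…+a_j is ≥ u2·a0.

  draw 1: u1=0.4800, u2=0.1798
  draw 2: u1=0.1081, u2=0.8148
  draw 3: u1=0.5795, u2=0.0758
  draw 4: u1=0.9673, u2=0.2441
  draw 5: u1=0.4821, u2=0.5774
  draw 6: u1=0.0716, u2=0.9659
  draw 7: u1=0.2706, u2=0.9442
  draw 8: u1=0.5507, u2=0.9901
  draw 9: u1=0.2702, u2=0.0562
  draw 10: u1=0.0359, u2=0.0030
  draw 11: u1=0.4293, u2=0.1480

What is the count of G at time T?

t=0.000: D=7 P=9 G=3
Draw 1: a1=2.268, a2=3.024, a3=3.672, a0=8.964; τ=−ln(0.4800)/8.964=0.082 → t=0.082; u2·a0=0.1798·8.964=1.612 ≤ a1=2.268 → R1 fires; D=8 P=9 G=3
Draw 2: a1=2.592, a2=3.456, a3=3.672, a0=9.720; τ=−ln(0.1081)/9.720=0.229 → t=0.311; u2·a0=0.8148·9.720=7.920; a1+a2=6.048 < 7.920 ≤ a1+…+a3=9.720 → R3 fires; D=10 P=9 G=3
Draw 3: a1=3.240, a2=4.320, a3=3.672, a0=11.232; τ=−ln(0.5795)/11.232=0.049 → t=0.359; u2·a0=0.0758·11.232=0.851 ≤ a1=3.240 → R1 fires; D=11 P=9 G=3
Draw 4: a1=3.564, a2=4.752, a3=3.672, a0=11.988; τ=−ln(0.9673)/11.988=0.003 → t=0.362; u2·a0=0.2441·11.988=2.926 ≤ a1=3.564 → R1 fires; D=12 P=9 G=3
Draw 5: a1=3.888, a2=5.184, a3=3.672, a0=12.744; τ=−ln(0.4821)/12.744=0.057 → t=0.419; u2·a0=0.5774·12.744=7.358; a1=3.888 < 7.358 ≤ a1+a2=9.072 → R2 fires; D=13 P=9 G=4
Draw 6: a1=5.616, a2=7.488, a3=3.672, a0=16.776; τ=−ln(0.0716)/16.776=0.157 → t=0.577; u2·a0=0.9659·16.776=16.204; a1+a2=13.104 < 16.204 ≤ a1+…+a3=16.776 → R3 fires; D=15 P=9 G=4
Draw 7: a1=6.480, a2=8.640, a3=3.672, a0=18.792; τ=−ln(0.2706)/18.792=0.070 → t=0.646; u2·a0=0.9442·18.792=17.743; a1+a2=15.120 < 17.743 ≤ a1+…+a3=18.792 → R3 fires; D=17 P=9 G=4
Draw 8: a1=7.344, a2=9.792, a3=3.672, a0=20.808; τ=−ln(0.5507)/20.808=0.029 → t=0.675; u2·a0=0.9901·20.808=20.602; a1+a2=17.136 < 20.602 ≤ a1+…+a3=20.808 → R3 fires; D=19 P=9 G=4
Draw 9: a1=8.208, a2=10.944, a3=3.672, a0=22.824; τ=−ln(0.2702)/22.824=0.057 → t=0.732; u2·a0=0.0562·22.824=1.283 ≤ a1=8.208 → R1 fires; D=20 P=9 G=4
Draw 10: a1=8.640, a2=11.520, a3=3.672, a0=23.832; τ=−ln(0.0359)/23.832=0.140 → t=0.872; u2·a0=0.0030·23.832=0.071 ≤ a1=8.640 → R1 fires; D=21 P=9 G=4
Draw 11: a1=9.072, a2=12.096, a3=3.672, a0=24.840; τ=−ln(0.4293)/24.840=0.034 → t=0.906 > T=0.9: stop.
Read off G at T=0.9: 4

G at T = 4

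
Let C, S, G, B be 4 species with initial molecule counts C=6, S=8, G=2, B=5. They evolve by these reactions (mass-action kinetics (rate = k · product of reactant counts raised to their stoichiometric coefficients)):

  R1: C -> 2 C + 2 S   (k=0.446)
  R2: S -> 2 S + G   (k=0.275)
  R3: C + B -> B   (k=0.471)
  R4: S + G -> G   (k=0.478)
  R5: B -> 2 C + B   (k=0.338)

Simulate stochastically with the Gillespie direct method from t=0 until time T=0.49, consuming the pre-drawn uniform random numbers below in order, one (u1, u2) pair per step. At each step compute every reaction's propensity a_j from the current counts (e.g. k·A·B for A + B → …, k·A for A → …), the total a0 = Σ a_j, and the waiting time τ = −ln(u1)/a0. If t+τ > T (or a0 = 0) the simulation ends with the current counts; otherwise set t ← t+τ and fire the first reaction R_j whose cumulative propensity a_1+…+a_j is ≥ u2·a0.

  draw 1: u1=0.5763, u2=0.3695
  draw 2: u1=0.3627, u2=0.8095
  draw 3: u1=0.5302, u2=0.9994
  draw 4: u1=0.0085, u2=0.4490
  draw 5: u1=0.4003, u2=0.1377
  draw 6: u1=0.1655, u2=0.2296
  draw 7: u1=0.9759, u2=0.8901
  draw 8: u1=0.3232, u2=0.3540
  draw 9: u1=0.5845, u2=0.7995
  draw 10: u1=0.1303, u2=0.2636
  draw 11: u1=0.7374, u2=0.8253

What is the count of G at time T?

t=0.000: C=6 S=8 G=2 B=5
Draw 1: a1=2.676, a2=2.200, a3=14.130, a4=7.648, a5=1.690, a0=28.344; τ=−ln(0.5763)/28.344=0.019 → t=0.019; u2·a0=0.3695·28.344=10.473; a1+a2=4.876 < 10.473 ≤ a1+…+a3=19.006 → R3 fires; C=5 S=8 G=2 B=5
Draw 2: a1=2.230, a2=2.200, a3=11.775, a4=7.648, a5=1.690, a0=25.543; τ=−ln(0.3627)/25.543=0.040 → t=0.059; u2·a0=0.8095·25.543=20.677; a1+…+a3=16.205 < 20.677 ≤ a1+…+a4=23.853 → R4 fires; C=5 S=7 G=2 B=5
Draw 3: a1=2.230, a2=1.925, a3=11.775, a4=6.692, a5=1.690, a0=24.312; τ=−ln(0.5302)/24.312=0.026 → t=0.085; u2·a0=0.9994·24.312=24.297; a1+…+a4=22.622 < 24.297 ≤ a1+…+a5=24.312 → R5 fires; C=7 S=7 G=2 B=5
Draw 4: a1=3.122, a2=1.925, a3=16.485, a4=6.692, a5=1.690, a0=29.914; τ=−ln(0.0085)/29.914=0.159 → t=0.245; u2·a0=0.4490·29.914=13.431; a1+a2=5.047 < 13.431 ≤ a1+…+a3=21.532 → R3 fires; C=6 S=7 G=2 B=5
Draw 5: a1=2.676, a2=1.925, a3=14.130, a4=6.692, a5=1.690, a0=27.113; τ=−ln(0.4003)/27.113=0.034 → t=0.278; u2·a0=0.1377·27.113=3.733; a1=2.676 < 3.733 ≤ a1+a2=4.601 → R2 fires; C=6 S=8 G=3 B=5
Draw 6: a1=2.676, a2=2.200, a3=14.130, a4=11.472, a5=1.690, a0=32.168; τ=−ln(0.1655)/32.168=0.056 → t=0.334; u2·a0=0.2296·32.168=7.386; a1+a2=4.876 < 7.386 ≤ a1+…+a3=19.006 → R3 fires; C=5 S=8 G=3 B=5
Draw 7: a1=2.230, a2=2.200, a3=11.775, a4=11.472, a5=1.690, a0=29.367; τ=−ln(0.9759)/29.367=0.001 → t=0.335; u2·a0=0.8901·29.367=26.140; a1+…+a3=16.205 < 26.140 ≤ a1+…+a4=27.677 → R4 fires; C=5 S=7 G=3 B=5
Draw 8: a1=2.230, a2=1.925, a3=11.775, a4=10.038, a5=1.690, a0=27.658; τ=−ln(0.3232)/27.658=0.041 → t=0.376; u2·a0=0.3540·27.658=9.791; a1+a2=4.155 < 9.791 ≤ a1+…+a3=15.930 → R3 fires; C=4 S=7 G=3 B=5
Draw 9: a1=1.784, a2=1.925, a3=9.420, a4=10.038, a5=1.690, a0=24.857; τ=−ln(0.5845)/24.857=0.022 → t=0.398; u2·a0=0.7995·24.857=19.873; a1+…+a3=13.129 < 19.873 ≤ a1+…+a4=23.167 → R4 fires; C=4 S=6 G=3 B=5
Draw 10: a1=1.784, a2=1.650, a3=9.420, a4=8.604, a5=1.690, a0=23.148; τ=−ln(0.1303)/23.148=0.088 → t=0.486; u2·a0=0.2636·23.148=6.102; a1+a2=3.434 < 6.102 ≤ a1+…+a3=12.854 → R3 fires; C=3 S=6 G=3 B=5
Draw 11: a1=1.338, a2=1.650, a3=7.065, a4=8.604, a5=1.690, a0=20.347; τ=−ln(0.7374)/20.347=0.015 → t=0.501 > T=0.49: stop.
Read off G at T=0.49: 3

G at T = 3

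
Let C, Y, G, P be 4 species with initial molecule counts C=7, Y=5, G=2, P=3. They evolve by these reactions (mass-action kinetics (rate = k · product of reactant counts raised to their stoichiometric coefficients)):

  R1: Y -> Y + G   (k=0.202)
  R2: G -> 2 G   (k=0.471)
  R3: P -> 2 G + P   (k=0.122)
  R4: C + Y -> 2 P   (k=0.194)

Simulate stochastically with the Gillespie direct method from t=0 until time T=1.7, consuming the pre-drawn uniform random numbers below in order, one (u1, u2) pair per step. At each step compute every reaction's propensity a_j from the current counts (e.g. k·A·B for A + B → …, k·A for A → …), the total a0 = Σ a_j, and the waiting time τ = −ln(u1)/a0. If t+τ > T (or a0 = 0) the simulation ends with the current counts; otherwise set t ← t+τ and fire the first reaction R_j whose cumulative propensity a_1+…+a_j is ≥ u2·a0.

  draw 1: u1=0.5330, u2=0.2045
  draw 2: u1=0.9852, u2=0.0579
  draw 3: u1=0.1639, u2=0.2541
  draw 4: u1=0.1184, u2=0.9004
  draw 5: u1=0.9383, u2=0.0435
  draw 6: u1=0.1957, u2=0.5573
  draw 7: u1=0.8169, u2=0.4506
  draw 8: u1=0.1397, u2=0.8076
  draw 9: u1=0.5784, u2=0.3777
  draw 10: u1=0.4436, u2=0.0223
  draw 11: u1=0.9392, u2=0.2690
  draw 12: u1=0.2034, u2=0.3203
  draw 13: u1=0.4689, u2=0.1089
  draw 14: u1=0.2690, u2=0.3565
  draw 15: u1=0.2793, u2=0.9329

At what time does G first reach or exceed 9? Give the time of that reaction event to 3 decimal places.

Threshold first reached at t = 1.134

t=0.000: C=7 Y=5 G=2 P=3
Draw 1: a1=1.010, a2=0.942, a3=0.366, a4=6.790, a0=9.108; τ=−ln(0.5330)/9.108=0.069 → t=0.069; u2·a0=0.2045·9.108=1.863; a1=1.010 < 1.863 ≤ a1+a2=1.952 → R2 fires; C=7 Y=5 G=3 P=3
Draw 2: a1=1.010, a2=1.413, a3=0.366, a4=6.790, a0=9.579; τ=−ln(0.9852)/9.579=0.002 → t=0.071; u2·a0=0.0579·9.579=0.555 ≤ a1=1.010 → R1 fires; C=7 Y=5 G=4 P=3
Draw 3: a1=1.010, a2=1.884, a3=0.366, a4=6.790, a0=10.050; τ=−ln(0.1639)/10.050=0.180 → t=0.251; u2·a0=0.2541·10.050=2.554; a1=1.010 < 2.554 ≤ a1+a2=2.894 → R2 fires; C=7 Y=5 G=5 P=3
Draw 4: a1=1.010, a2=2.355, a3=0.366, a4=6.790, a0=10.521; τ=−ln(0.1184)/10.521=0.203 → t=0.453; u2·a0=0.9004·10.521=9.473; a1+…+a3=3.731 < 9.473 ≤ a1+…+a4=10.521 → R4 fires; C=6 Y=4 G=5 P=5
Draw 5: a1=0.808, a2=2.355, a3=0.610, a4=4.656, a0=8.429; τ=−ln(0.9383)/8.429=0.008 → t=0.461; u2·a0=0.0435·8.429=0.367 ≤ a1=0.808 → R1 fires; C=6 Y=4 G=6 P=5
Draw 6: a1=0.808, a2=2.826, a3=0.610, a4=4.656, a0=8.900; τ=−ln(0.1957)/8.900=0.183 → t=0.644; u2·a0=0.5573·8.900=4.960; a1+…+a3=4.244 < 4.960 ≤ a1+…+a4=8.900 → R4 fires; C=5 Y=3 G=6 P=7
Draw 7: a1=0.606, a2=2.826, a3=0.854, a4=2.910, a0=7.196; τ=−ln(0.8169)/7.196=0.028 → t=0.672; u2·a0=0.4506·7.196=3.243; a1=0.606 < 3.243 ≤ a1+a2=3.432 → R2 fires; C=5 Y=3 G=7 P=7
Draw 8: a1=0.606, a2=3.297, a3=0.854, a4=2.910, a0=7.667; τ=−ln(0.1397)/7.667=0.257 → t=0.929; u2·a0=0.8076·7.667=6.192; a1+…+a3=4.757 < 6.192 ≤ a1+…+a4=7.667 → R4 fires; C=4 Y=2 G=7 P=9
Draw 9: a1=0.404, a2=3.297, a3=1.098, a4=1.552, a0=6.351; τ=−ln(0.5784)/6.351=0.086 → t=1.015; u2·a0=0.3777·6.351=2.399; a1=0.404 < 2.399 ≤ a1+a2=3.701 → R2 fires; C=4 Y=2 G=8 P=9
Draw 10: a1=0.404, a2=3.768, a3=1.098, a4=1.552, a0=6.822; τ=−ln(0.4436)/6.822=0.119 → t=1.134; u2·a0=0.0223·6.822=0.152 ≤ a1=0.404 → R1 fires; C=4 Y=2 G=9 P=9
Draw 11: a1=0.404, a2=4.239, a3=1.098, a4=1.552, a0=7.293; τ=−ln(0.9392)/7.293=0.009 → t=1.143; u2·a0=0.2690·7.293=1.962; a1=0.404 < 1.962 ≤ a1+a2=4.643 → R2 fires; C=4 Y=2 G=10 P=9
Draw 12: a1=0.404, a2=4.710, a3=1.098, a4=1.552, a0=7.764; τ=−ln(0.2034)/7.764=0.205 → t=1.348; u2·a0=0.3203·7.764=2.487; a1=0.404 < 2.487 ≤ a1+a2=5.114 → R2 fires; C=4 Y=2 G=11 P=9
Draw 13: a1=0.404, a2=5.181, a3=1.098, a4=1.552, a0=8.235; τ=−ln(0.4689)/8.235=0.092 → t=1.440; u2·a0=0.1089·8.235=0.897; a1=0.404 < 0.897 ≤ a1+a2=5.585 → R2 fires; C=4 Y=2 G=12 P=9
Draw 14: a1=0.404, a2=5.652, a3=1.098, a4=1.552, a0=8.706; τ=−ln(0.2690)/8.706=0.151 → t=1.591; u2·a0=0.3565·8.706=3.104; a1=0.404 < 3.104 ≤ a1+a2=6.056 → R2 fires; C=4 Y=2 G=13 P=9
Draw 15: a1=0.404, a2=6.123, a3=1.098, a4=1.552, a0=9.177; τ=−ln(0.2793)/9.177=0.139 → t=1.730 > T=1.7: stop.
G first becomes ≥ 9 when it reaches 9 at the event at t=1.134.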